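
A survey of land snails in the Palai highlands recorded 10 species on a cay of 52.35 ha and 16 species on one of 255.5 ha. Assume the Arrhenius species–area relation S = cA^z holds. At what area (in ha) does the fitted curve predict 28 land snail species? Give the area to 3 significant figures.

z = ln(16/10) / ln(255.5/52.35) = 0.4700 / 1.5853 = 0.2965
c = 10 / 52.35^0.2965 = 10 / 3.233 = 3.093
A = (28/3.093)^(1/0.2965) ⇒ ln A = ln(9.053)/0.2965 = 7.4307
A = e^7.4307 ≈ 1687 ha

1690 ha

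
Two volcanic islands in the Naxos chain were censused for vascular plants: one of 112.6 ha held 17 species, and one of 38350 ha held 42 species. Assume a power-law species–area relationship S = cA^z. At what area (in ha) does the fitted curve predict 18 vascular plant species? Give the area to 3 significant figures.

z = ln(42/17) / ln(38350/112.6) = 0.9045 / 5.8307 = 0.1551
c = 17 / 112.6^0.1551 = 17 / 2.081 = 8.17
A = (18/8.17)^(1/0.1551) ⇒ ln A = ln(2.203)/0.1551 = 5.0923
A = e^5.0923 ≈ 162.8 ha

163 ha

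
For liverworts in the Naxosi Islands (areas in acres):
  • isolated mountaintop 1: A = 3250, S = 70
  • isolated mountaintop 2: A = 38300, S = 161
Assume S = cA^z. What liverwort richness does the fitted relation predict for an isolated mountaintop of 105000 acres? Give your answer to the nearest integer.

226

z = ln(161/70) / ln(38300/3250) = 0.8329 / 2.4668 = 0.3376
c = 70 / 3250^0.3376 = 70 / 15.34 = 4.564
S₃ = 4.564 × 105000^0.3376 = 4.564 × 49.59 ≈ 226.3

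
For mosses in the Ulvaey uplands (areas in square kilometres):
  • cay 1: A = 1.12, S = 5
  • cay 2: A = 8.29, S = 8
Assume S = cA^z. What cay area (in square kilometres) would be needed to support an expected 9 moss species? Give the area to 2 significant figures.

14 square kilometres

z = ln(8/5) / ln(8.29/1.12) = 0.4700 / 2.0017 = 0.2348
c = 5 / 1.12^0.2348 = 5 / 1.027 = 4.869
A = (9/4.869)^(1/0.2348) ⇒ ln A = ln(1.849)/0.2348 = 2.6167
A = e^2.6167 ≈ 13.69 square kilometres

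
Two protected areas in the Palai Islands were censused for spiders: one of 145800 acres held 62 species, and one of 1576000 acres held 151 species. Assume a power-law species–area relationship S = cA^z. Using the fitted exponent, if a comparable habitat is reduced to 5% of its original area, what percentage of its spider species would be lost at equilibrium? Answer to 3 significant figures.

67.4%

z = ln(151/62) / ln(1576000/145800) = 0.8901 / 2.3804 = 0.3739
S_new/S_old = (A_new/A_old)^z = 0.05^0.3739 = exp(0.3739 × -2.9957) = 0.3262
Fraction lost = 1 − 0.3262 = 0.6738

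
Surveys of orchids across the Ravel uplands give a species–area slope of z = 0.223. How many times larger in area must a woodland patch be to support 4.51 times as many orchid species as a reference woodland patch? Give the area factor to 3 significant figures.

858

(A₂/A₁)^0.223 = 4.51, so A₂/A₁ = 4.51^(1/0.223) = 4.51^4.484
ln(A₂/A₁) = ln 4.51 / 0.223 = 1.5063 / 0.223 = 6.7547
A₂/A₁ = e^6.7547 ≈ 858.1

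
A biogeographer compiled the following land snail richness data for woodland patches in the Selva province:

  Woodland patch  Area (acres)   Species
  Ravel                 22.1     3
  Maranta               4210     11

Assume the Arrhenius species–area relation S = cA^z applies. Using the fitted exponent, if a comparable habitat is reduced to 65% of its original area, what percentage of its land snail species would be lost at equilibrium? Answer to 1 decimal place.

z = ln(11/3) / ln(4210/22.1) = 1.2993 / 5.2496 = 0.2475
S_new/S_old = (A_new/A_old)^z = 0.65^0.2475 = exp(0.2475 × -0.4308) = 0.8989
Fraction lost = 1 − 0.8989 = 0.1011

10.1%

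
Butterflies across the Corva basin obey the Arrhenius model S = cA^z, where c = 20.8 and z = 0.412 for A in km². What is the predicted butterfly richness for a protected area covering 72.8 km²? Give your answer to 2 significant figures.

S = 20.8 × 72.8^0.412 = 20.8 × 5.851 ≈ 121.7

120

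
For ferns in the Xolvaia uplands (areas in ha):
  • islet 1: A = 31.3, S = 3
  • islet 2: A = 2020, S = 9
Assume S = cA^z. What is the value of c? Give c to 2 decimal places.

1.21

z = ln(S₂/S₁) / ln(A₂/A₁) = ln(9/3) / ln(2020/31.3) = 1.0986 / 4.1672 = 0.2636
c = S₁ / A₁^z = 3 / 31.3^0.2636 = 3 / 2.479 = 1.21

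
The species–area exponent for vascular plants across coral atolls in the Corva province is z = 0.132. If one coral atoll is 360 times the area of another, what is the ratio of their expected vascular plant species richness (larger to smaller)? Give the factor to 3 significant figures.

2.17

S₂/S₁ = (A₂/A₁)^z = 360^0.132
ln(S₂/S₁) = 0.132 × ln 360 = 0.132 × 5.8861 = 0.7770
S₂/S₁ = e^0.7770 ≈ 2.175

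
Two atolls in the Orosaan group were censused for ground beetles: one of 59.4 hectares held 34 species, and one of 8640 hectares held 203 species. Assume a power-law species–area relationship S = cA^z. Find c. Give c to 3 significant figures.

7.85

z = ln(S₂/S₁) / ln(A₂/A₁) = ln(203/34) / ln(8640/59.4) = 1.7868 / 4.9799 = 0.3588
c = S₁ / A₁^z = 34 / 59.4^0.3588 = 34 / 4.33 = 7.853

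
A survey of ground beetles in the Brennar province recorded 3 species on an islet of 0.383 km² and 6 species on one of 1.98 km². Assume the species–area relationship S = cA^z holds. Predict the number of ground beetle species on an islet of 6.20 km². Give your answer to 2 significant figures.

z = ln(6/3) / ln(1.98/0.383) = 0.6931 / 1.6428 = 0.4219
c = 3 / 0.383^0.4219 = 3 / 0.667 = 4.498
S₃ = 4.498 × 6.2^0.4219 = 4.498 × 2.159 ≈ 9.712

9.7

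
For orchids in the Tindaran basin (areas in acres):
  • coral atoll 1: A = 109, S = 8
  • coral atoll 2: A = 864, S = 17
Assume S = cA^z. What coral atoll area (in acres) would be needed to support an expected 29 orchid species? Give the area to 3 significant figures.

z = ln(17/8) / ln(864/109) = 0.7538 / 2.0702 = 0.3641
c = 8 / 109^0.3641 = 8 / 5.519 = 1.45
A = (29/1.45)^(1/0.3641) ⇒ ln A = ln(20)/0.3641 = 8.2284
A = e^8.2284 ≈ 3746 acres

3750 acres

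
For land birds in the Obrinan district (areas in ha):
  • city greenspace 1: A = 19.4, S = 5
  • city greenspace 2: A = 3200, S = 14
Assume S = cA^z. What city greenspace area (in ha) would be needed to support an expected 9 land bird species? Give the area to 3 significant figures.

z = ln(14/5) / ln(3200/19.4) = 1.0296 / 5.1056 = 0.2017
c = 5 / 19.4^0.2017 = 5 / 1.818 = 2.75
A = (9/2.75)^(1/0.2017) ⇒ ln A = ln(3.273)/0.2017 = 5.8800
A = e^5.8800 ≈ 357.8 ha

358 ha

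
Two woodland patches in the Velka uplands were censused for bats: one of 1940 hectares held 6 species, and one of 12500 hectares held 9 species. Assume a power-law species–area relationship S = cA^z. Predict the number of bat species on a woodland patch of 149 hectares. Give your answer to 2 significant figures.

z = ln(9/6) / ln(12500/1940) = 0.4055 / 1.8630 = 0.2176
c = 6 / 1940^0.2176 = 6 / 5.195 = 1.155
S₃ = 1.155 × 149^0.2176 = 1.155 × 2.971 ≈ 3.432

3.4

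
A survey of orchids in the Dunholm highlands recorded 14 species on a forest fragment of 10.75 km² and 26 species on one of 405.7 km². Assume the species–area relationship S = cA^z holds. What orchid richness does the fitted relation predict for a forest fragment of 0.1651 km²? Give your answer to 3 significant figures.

z = ln(26/14) / ln(405.7/10.75) = 0.6190 / 3.6307 = 0.1705
c = 14 / 10.75^0.1705 = 14 / 1.499 = 9.338
S₃ = 9.338 × 0.1651^0.1705 = 9.338 × 0.7356 ≈ 6.869

6.87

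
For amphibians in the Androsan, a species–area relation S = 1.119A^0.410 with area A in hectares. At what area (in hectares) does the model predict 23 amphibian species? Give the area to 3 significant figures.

1590 hectares

23 = 1.119 × A^0.41  ⇒  A^0.41 = 23/1.119 = 20.55
ln A = ln(20.55) / 0.41 = 3.0231 / 0.41 = 7.3733
A = e^7.3733 ≈ 1593 hectares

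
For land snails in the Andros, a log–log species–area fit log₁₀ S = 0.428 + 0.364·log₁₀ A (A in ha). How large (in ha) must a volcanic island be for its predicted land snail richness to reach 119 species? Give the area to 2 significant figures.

119 = 2.679 × A^0.364  ⇒  A^0.364 = 119/2.679 = 44.42
ln A = ln(44.42) / 0.364 = 3.7936 / 0.364 = 10.4220
A = e^10.4220 ≈ 33591 ha

34000 ha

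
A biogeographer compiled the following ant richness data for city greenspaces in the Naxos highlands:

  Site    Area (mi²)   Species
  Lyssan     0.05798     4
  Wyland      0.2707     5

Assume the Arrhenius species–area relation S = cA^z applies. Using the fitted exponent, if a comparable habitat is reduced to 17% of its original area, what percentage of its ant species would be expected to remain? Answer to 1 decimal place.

77.4%

z = ln(5/4) / ln(0.2707/0.05798) = 0.2231 / 1.5409 = 0.1448
S_new/S_old = (A_new/A_old)^z = 0.17^0.1448 = exp(0.1448 × -1.7720) = 0.7737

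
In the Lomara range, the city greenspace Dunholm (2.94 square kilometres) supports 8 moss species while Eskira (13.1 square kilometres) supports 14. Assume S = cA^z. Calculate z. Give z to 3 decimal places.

Taking logs: ln S = ln c + z ln A, so z = (ln S₂ − ln S₁)/(ln A₂ − ln A₁).
z = ln(14/8) / ln(13.1/2.94) = ln(1.75) / ln(4.456) = 0.5596 / 1.4942 = 0.3745

0.375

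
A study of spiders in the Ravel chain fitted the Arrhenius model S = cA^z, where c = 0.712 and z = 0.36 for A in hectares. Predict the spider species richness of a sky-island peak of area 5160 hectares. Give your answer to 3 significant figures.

S = 0.712 × 5160^0.36
ln S = ln 0.712 + 0.36 × ln 5160 = -0.3397 + 0.36 × 8.5487 = 2.7379
S = e^2.7379 ≈ 15.45

15.5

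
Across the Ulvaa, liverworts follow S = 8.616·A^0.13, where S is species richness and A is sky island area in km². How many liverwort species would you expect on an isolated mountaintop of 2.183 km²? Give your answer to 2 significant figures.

9.5

S = 8.616 × 2.183^0.13 = 8.616 × 1.107 ≈ 9.536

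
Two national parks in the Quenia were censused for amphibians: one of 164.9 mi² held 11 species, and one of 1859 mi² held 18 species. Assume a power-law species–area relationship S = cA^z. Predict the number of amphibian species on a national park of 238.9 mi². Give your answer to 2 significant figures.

12

z = ln(18/11) / ln(1859/164.9) = 0.4925 / 2.4225 = 0.2033
c = 11 / 164.9^0.2033 = 11 / 2.823 = 3.896
S₃ = 3.896 × 238.9^0.2033 = 3.896 × 3.044 ≈ 11.86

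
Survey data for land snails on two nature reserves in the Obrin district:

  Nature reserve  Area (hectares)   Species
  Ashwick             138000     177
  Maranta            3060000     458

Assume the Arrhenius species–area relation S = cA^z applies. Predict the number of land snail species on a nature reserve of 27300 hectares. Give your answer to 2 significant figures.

z = ln(458/177) / ln(3060000/138000) = 0.9507 / 3.0989 = 0.3068
c = 177 / 138000^0.3068 = 177 / 37.75 = 4.689
S₃ = 4.689 × 27300^0.3068 = 4.689 × 22.96 ≈ 107.7

110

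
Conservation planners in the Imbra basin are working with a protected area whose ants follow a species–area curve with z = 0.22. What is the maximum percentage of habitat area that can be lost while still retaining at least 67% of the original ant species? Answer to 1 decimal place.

Need (A_new/A_old)^0.22 = 0.67, so A_new/A_old = 0.67^(1/0.22) = 0.67^4.545
ln(A_new/A_old) = ln 0.67 / 0.22 = -0.4005 / 0.22 = -1.8204
A_new/A_old = e^-1.8204 ≈ 0.162
Fraction that can be lost = 1 − 0.162 = 0.838

83.8%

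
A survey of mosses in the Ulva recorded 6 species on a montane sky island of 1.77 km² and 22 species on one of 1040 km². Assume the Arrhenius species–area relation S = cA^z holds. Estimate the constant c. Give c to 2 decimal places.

5.34

z = ln(S₂/S₁) / ln(A₂/A₁) = ln(22/6) / ln(1040/1.77) = 1.2993 / 6.3760 = 0.2038
c = S₁ / A₁^z = 6 / 1.77^0.2038 = 6 / 1.123 = 5.341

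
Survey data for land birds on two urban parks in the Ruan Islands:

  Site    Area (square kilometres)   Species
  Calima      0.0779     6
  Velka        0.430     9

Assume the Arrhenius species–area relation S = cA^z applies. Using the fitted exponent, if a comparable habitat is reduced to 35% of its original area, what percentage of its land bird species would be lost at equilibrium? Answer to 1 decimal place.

z = ln(9/6) / ln(0.43/0.0779) = 0.4055 / 1.7084 = 0.2373
S_new/S_old = (A_new/A_old)^z = 0.35^0.2373 = exp(0.2373 × -1.0498) = 0.7795
Fraction lost = 1 − 0.7795 = 0.2205

22.1%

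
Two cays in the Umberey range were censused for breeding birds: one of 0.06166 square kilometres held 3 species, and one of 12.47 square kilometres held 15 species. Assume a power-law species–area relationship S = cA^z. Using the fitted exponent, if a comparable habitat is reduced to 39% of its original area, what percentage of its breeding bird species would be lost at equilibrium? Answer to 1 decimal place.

24.8%

z = ln(15/3) / ln(12.47/0.06166) = 1.6094 / 5.3094 = 0.3031
S_new/S_old = (A_new/A_old)^z = 0.39^0.3031 = exp(0.3031 × -0.9416) = 0.7517
Fraction lost = 1 − 0.7517 = 0.2483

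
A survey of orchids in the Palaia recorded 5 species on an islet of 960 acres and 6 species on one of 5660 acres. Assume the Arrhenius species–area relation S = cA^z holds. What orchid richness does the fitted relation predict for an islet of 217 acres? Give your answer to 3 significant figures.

z = ln(6/5) / ln(5660/960) = 0.1823 / 1.7742 = 0.1028
c = 5 / 960^0.1028 = 5 / 2.025 = 2.469
S₃ = 2.469 × 217^0.1028 = 2.469 × 1.738 ≈ 4.291

4.29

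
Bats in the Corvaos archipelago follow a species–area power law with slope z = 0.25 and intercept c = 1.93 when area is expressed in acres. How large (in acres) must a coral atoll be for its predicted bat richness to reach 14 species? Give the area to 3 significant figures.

14 = 1.93 × A^0.25  ⇒  A^0.25 = 14/1.93 = 7.254
ln A = ln(7.254) / 0.25 = 1.9815 / 0.25 = 7.9261
A = e^7.9261 ≈ 2769 acres

2770 acres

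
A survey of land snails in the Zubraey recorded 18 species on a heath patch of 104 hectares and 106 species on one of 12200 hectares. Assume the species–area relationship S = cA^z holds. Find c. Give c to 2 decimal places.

3.20

z = ln(S₂/S₁) / ln(A₂/A₁) = ln(106/18) / ln(12200/104) = 1.7731 / 4.7648 = 0.3721
c = S₁ / A₁^z = 18 / 104^0.3721 = 18 / 5.631 = 3.197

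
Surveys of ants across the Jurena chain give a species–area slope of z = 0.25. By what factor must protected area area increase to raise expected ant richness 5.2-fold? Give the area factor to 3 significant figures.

(A₂/A₁)^0.25 = 5.2, so A₂/A₁ = 5.2^(1/0.25) = 5.2^4
ln(A₂/A₁) = ln 5.2 / 0.25 = 1.6487 / 0.25 = 6.5946
A₂/A₁ = e^6.5946 ≈ 731.2

731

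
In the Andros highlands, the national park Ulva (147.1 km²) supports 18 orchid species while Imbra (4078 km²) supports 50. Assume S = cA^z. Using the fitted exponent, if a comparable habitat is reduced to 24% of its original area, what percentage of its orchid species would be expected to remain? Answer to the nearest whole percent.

z = ln(50/18) / ln(4078/147.1) = 1.0217 / 3.3222 = 0.3075
S_new/S_old = (A_new/A_old)^z = 0.24^0.3075 = exp(0.3075 × -1.4271) = 0.6448

64%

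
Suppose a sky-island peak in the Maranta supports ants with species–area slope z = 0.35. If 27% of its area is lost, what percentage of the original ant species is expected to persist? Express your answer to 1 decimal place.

89.6%

S_new/S_old = (A_new/A_old)^z = 0.73^0.35
= exp(0.35 × ln 0.73) = exp(0.35 × -0.3147) = exp(-0.1101) ≈ 0.8957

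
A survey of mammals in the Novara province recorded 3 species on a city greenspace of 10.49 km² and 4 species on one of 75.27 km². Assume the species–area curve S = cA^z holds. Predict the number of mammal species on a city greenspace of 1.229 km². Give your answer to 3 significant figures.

2.19

z = ln(4/3) / ln(75.27/10.49) = 0.2877 / 1.9707 = 0.1460
c = 3 / 10.49^0.1460 = 3 / 1.409 = 2.129
S₃ = 2.129 × 1.229^0.1460 = 2.129 × 1.031 ≈ 2.194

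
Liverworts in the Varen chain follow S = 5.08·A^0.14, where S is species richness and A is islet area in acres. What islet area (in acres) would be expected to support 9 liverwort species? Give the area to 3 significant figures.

9 = 5.08 × A^0.14  ⇒  A^0.14 = 9/5.08 = 1.772
ln A = ln(1.772) / 0.14 = 0.5719 / 0.14 = 4.0851
A = e^4.0851 ≈ 59.45 acres

59.4 acres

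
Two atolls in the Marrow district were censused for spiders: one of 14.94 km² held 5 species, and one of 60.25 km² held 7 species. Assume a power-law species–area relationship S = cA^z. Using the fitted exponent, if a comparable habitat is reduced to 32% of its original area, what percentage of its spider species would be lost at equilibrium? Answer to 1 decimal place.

z = ln(7/5) / ln(60.25/14.94) = 0.3365 / 1.3945 = 0.2413
S_new/S_old = (A_new/A_old)^z = 0.32^0.2413 = exp(0.2413 × -1.1394) = 0.7596
Fraction lost = 1 − 0.7596 = 0.2404

24.0%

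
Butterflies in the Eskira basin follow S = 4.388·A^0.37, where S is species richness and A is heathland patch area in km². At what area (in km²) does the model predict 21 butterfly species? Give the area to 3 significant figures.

21 = 4.388 × A^0.37  ⇒  A^0.37 = 21/4.388 = 4.786
ln A = ln(4.786) / 0.37 = 1.5656 / 0.37 = 4.2315
A = e^4.2315 ≈ 68.82 km²

68.8 km²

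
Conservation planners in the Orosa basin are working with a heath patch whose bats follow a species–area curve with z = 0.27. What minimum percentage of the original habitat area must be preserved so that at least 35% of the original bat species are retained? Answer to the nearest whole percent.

Need (A_new/A_old)^0.27 = 0.35, so A_new/A_old = 0.35^(1/0.27) = 0.35^3.704
ln(A_new/A_old) = ln 0.35 / 0.27 = -1.0498 / 0.27 = -3.8882
A_new/A_old = e^-3.8882 ≈ 0.02048

2%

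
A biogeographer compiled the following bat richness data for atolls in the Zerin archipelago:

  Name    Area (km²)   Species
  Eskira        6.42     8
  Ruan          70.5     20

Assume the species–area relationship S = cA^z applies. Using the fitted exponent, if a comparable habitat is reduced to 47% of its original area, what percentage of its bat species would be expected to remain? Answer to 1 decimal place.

74.9%

z = ln(20/8) / ln(70.5/6.42) = 0.9163 / 2.3962 = 0.3824
S_new/S_old = (A_new/A_old)^z = 0.47^0.3824 = exp(0.3824 × -0.7550) = 0.7492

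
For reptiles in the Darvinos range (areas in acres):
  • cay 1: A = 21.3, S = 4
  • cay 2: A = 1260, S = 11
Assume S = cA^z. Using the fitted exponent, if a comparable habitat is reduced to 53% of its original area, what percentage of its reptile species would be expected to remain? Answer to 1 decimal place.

z = ln(11/4) / ln(1260/21.3) = 1.0116 / 4.0802 = 0.2479
S_new/S_old = (A_new/A_old)^z = 0.53^0.2479 = exp(0.2479 × -0.6349) = 0.8544

85.4%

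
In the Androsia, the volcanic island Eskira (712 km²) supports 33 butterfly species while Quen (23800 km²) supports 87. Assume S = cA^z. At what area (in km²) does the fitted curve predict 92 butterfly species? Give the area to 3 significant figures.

29100 km²

z = ln(87/33) / ln(23800/712) = 0.9694 / 3.5094 = 0.2762
c = 33 / 712^0.2762 = 33 / 6.137 = 5.377
A = (92/5.377)^(1/0.2762) ⇒ ln A = ln(17.11)/0.2762 = 10.2797
A = e^10.2797 ≈ 29136 km²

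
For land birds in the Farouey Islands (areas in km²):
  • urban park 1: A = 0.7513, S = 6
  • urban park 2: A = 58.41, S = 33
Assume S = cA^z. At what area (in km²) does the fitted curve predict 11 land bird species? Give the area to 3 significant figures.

z = ln(33/6) / ln(58.41/0.7513) = 1.7047 / 4.3534 = 0.3916
c = 6 / 0.7513^0.3916 = 6 / 0.8941 = 6.711
A = (11/6.711)^(1/0.3916) ⇒ ln A = ln(1.639)/0.3916 = 1.2619
A = e^1.2619 ≈ 3.532 km²

3.53 km²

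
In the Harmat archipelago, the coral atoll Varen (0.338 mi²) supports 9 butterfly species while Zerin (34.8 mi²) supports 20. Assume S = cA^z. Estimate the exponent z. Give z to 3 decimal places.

0.172

Taking logs: ln S = ln c + z ln A, so z = (ln S₂ − ln S₁)/(ln A₂ − ln A₁).
z = ln(20/9) / ln(34.8/0.338) = ln(2.222) / ln(103) = 0.7985 / 4.6343 = 0.1723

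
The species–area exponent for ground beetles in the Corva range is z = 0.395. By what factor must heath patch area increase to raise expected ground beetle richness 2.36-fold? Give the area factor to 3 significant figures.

8.79

(A₂/A₁)^0.395 = 2.36, so A₂/A₁ = 2.36^(1/0.395) = 2.36^2.532
ln(A₂/A₁) = ln 2.36 / 0.395 = 0.8587 / 0.395 = 2.1738
A₂/A₁ = e^2.1738 ≈ 8.792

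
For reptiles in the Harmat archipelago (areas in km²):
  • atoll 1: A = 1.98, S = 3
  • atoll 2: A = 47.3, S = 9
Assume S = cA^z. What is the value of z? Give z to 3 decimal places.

Taking logs: ln S = ln c + z ln A, so z = (ln S₂ − ln S₁)/(ln A₂ − ln A₁).
z = ln(9/3) / ln(47.3/1.98) = ln(3) / ln(23.89) = 1.0986 / 3.1734 = 0.3462

0.346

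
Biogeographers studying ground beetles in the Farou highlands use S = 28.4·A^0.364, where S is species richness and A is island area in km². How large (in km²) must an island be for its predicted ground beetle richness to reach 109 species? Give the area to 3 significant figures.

40.2 km²

109 = 28.4 × A^0.364  ⇒  A^0.364 = 109/28.4 = 3.838
ln A = ln(3.838) / 0.364 = 1.3450 / 0.364 = 3.6949
A = e^3.6949 ≈ 40.24 km²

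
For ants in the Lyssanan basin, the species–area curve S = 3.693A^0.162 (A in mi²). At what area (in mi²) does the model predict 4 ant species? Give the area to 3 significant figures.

4 = 3.693 × A^0.162  ⇒  A^0.162 = 4/3.693 = 1.083
ln A = ln(1.083) / 0.162 = 0.0799 / 0.162 = 0.4929
A = e^0.4929 ≈ 1.637 mi²

1.64 mi²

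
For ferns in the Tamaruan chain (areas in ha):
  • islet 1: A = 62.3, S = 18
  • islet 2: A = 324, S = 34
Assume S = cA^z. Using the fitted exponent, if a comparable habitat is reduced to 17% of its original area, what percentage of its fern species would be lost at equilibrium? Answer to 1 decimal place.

49.5%

z = ln(34/18) / ln(324/62.3) = 0.6360 / 1.6488 = 0.3857
S_new/S_old = (A_new/A_old)^z = 0.17^0.3857 = exp(0.3857 × -1.7720) = 0.5048
Fraction lost = 1 − 0.5048 = 0.4952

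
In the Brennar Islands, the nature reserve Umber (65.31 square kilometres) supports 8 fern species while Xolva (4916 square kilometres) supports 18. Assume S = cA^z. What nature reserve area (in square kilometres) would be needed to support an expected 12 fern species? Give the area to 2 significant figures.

570 square kilometres

z = ln(18/8) / ln(4916/65.31) = 0.8109 / 4.3211 = 0.1877
c = 8 / 65.31^0.1877 = 8 / 2.191 = 3.652
A = (12/3.652)^(1/0.1877) ⇒ ln A = ln(3.286)/0.1877 = 6.3397
A = e^6.3397 ≈ 566.6 square kilometres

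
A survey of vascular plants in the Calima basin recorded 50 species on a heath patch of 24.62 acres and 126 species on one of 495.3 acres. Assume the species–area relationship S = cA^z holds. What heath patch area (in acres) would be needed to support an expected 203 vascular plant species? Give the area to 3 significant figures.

2330 acres

z = ln(126/50) / ln(495.3/24.62) = 0.9243 / 3.0016 = 0.3079
c = 50 / 24.62^0.3079 = 50 / 2.682 = 18.64
A = (203/18.64)^(1/0.3079) ⇒ ln A = ln(10.89)/0.3079 = 7.7540
A = e^7.7540 ≈ 2331 acres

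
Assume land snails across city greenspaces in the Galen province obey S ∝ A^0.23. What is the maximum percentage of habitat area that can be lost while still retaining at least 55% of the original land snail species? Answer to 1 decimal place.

92.6%

Need (A_new/A_old)^0.23 = 0.55, so A_new/A_old = 0.55^(1/0.23) = 0.55^4.348
ln(A_new/A_old) = ln 0.55 / 0.23 = -0.5978 / 0.23 = -2.5993
A_new/A_old = e^-2.5993 ≈ 0.07433
Fraction that can be lost = 1 − 0.07433 = 0.9257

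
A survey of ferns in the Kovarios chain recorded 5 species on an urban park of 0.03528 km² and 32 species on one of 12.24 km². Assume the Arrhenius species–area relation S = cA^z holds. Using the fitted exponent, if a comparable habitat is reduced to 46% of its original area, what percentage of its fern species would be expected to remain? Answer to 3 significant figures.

z = ln(32/5) / ln(12.24/0.03528) = 1.8563 / 5.8491 = 0.3174
S_new/S_old = (A_new/A_old)^z = 0.46^0.3174 = exp(0.3174 × -0.7765) = 0.7816

78.2%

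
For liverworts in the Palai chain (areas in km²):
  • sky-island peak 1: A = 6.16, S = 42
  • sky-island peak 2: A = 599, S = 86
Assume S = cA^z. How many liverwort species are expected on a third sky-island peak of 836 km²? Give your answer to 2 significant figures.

z = ln(86/42) / ln(599/6.16) = 0.7167 / 4.5772 = 0.1566
c = 42 / 6.16^0.1566 = 42 / 1.329 = 31.6
S₃ = 31.6 × 836^0.1566 = 31.6 × 2.868 ≈ 90.61

91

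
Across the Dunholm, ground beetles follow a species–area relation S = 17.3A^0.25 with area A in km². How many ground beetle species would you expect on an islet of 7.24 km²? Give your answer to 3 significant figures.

28.4

S = 17.3 × 7.24^0.25
ln S = ln 17.3 + 0.25 × ln 7.24 = 2.8507 + 0.25 × 1.9796 = 3.3456
S = e^3.3456 ≈ 28.38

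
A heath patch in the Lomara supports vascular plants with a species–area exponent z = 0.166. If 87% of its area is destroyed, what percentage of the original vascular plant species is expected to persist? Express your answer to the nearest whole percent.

S_new/S_old = (A_new/A_old)^z = 0.13^0.166
= exp(0.166 × ln 0.13) = exp(0.166 × -2.0402) = exp(-0.3387) ≈ 0.7127

71%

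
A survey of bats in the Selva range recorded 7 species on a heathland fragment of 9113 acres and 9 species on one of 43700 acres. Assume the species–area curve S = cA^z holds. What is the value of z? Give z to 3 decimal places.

Taking logs: ln S = ln c + z ln A, so z = (ln S₂ − ln S₁)/(ln A₂ − ln A₁).
z = ln(9/7) / ln(43700/9113) = ln(1.286) / ln(4.795) = 0.2513 / 1.5676 = 0.1603

0.160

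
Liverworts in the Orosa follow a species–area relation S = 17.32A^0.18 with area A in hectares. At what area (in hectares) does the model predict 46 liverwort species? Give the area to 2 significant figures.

46 = 17.32 × A^0.18  ⇒  A^0.18 = 46/17.32 = 2.656
ln A = ln(2.656) / 0.18 = 0.9768 / 0.18 = 5.4266
A = e^5.4266 ≈ 227.4 hectares

230 hectares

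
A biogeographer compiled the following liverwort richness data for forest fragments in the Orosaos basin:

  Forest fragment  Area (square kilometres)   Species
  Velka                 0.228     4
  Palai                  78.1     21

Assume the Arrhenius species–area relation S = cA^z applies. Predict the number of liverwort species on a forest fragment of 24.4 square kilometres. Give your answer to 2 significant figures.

15

z = ln(21/4) / ln(78.1/0.228) = 1.6582 / 5.8364 = 0.2841
c = 4 / 0.228^0.2841 = 4 / 0.657 = 6.088
S₃ = 6.088 × 24.4^0.2841 = 6.088 × 2.478 ≈ 15.09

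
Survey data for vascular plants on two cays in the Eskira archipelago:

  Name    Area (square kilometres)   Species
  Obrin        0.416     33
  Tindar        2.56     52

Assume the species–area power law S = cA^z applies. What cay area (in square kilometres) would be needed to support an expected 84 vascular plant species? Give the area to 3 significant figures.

z = ln(52/33) / ln(2.56/0.416) = 0.4547 / 1.8171 = 0.2503
c = 33 / 0.416^0.2503 = 33 / 0.8029 = 41.1
A = (84/41.1)^(1/0.2503) ⇒ ln A = ln(2.044)/0.2503 = 2.8563
A = e^2.8563 ≈ 17.4 square kilometres

17.4 square kilometres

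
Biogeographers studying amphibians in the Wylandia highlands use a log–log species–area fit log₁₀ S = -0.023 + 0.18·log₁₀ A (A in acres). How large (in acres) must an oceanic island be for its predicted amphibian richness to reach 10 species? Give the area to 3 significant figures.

482000 acres

10 = 0.9484 × A^0.18  ⇒  A^0.18 = 10/0.9484 = 10.54
ln A = ln(10.54) / 0.18 = 2.3555 / 0.18 = 13.0864
A = e^13.0864 ≈ 482318 acres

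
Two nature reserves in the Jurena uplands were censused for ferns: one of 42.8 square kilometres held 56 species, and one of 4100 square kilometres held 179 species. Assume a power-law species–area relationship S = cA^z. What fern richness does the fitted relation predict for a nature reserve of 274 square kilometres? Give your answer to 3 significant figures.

89.9

z = ln(179/56) / ln(4100/42.8) = 1.1620 / 4.5622 = 0.2547
c = 56 / 42.8^0.2547 = 56 / 2.603 = 21.51
S₃ = 21.51 × 274^0.2547 = 21.51 × 4.178 ≈ 89.86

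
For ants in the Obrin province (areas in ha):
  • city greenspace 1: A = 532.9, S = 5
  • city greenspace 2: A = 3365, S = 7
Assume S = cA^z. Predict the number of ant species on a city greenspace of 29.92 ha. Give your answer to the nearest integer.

3

z = ln(7/5) / ln(3365/532.9) = 0.3365 / 1.8428 = 0.1826
c = 5 / 532.9^0.1826 = 5 / 3.147 = 1.589
S₃ = 1.589 × 29.92^0.1826 = 1.589 × 1.86 ≈ 2.955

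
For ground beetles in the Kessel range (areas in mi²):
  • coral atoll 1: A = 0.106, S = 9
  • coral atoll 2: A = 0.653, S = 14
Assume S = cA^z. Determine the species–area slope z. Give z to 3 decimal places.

Taking logs: ln S = ln c + z ln A, so z = (ln S₂ − ln S₁)/(ln A₂ − ln A₁).
z = ln(14/9) / ln(0.653/0.106) = ln(1.556) / ln(6.16) = 0.4418 / 1.8181 = 0.2430

0.243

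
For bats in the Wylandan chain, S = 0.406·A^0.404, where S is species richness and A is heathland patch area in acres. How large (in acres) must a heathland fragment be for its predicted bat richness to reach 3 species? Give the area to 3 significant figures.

141 acres

3 = 0.406 × A^0.404  ⇒  A^0.404 = 3/0.406 = 7.389
ln A = ln(7.389) / 0.404 = 2.0000 / 0.404 = 4.9505
A = e^4.9505 ≈ 141.2 acres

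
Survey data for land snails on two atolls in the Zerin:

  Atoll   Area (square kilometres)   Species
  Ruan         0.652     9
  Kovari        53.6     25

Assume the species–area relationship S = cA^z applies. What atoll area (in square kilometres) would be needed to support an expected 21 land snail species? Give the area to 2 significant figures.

z = ln(25/9) / ln(53.6/0.652) = 1.0217 / 4.4093 = 0.2317
c = 9 / 0.652^0.2317 = 9 / 0.9056 = 9.938
A = (21/9.938)^(1/0.2317) ⇒ ln A = ln(2.113)/0.2317 = 3.2291
A = e^3.2291 ≈ 25.26 square kilometres

25 square kilometres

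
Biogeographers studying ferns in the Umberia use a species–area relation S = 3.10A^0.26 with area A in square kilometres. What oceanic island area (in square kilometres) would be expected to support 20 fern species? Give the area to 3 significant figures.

20 = 3.1 × A^0.26  ⇒  A^0.26 = 20/3.1 = 6.452
ln A = ln(6.452) / 0.26 = 1.8643 / 0.26 = 7.1705
A = e^7.1705 ≈ 1300 square kilometres

1300 square kilometres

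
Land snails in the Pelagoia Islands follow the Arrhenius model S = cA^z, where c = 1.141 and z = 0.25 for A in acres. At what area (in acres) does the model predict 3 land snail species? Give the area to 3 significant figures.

47.8 acres

3 = 1.141 × A^0.25  ⇒  A^0.25 = 3/1.141 = 2.629
ln A = ln(2.629) / 0.25 = 0.9667 / 0.25 = 3.8668
A = e^3.8668 ≈ 47.79 acres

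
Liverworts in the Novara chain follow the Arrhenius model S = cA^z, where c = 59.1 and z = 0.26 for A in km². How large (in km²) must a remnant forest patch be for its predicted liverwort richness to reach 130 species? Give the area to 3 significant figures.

20.7 km²

130 = 59.1 × A^0.26  ⇒  A^0.26 = 130/59.1 = 2.2
ln A = ln(2.2) / 0.26 = 0.7883 / 0.26 = 3.0319
A = e^3.0319 ≈ 20.74 km²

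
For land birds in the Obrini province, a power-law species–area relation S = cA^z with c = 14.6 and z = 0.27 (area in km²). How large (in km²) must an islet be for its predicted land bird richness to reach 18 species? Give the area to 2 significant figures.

2.2 km²

18 = 14.6 × A^0.27  ⇒  A^0.27 = 18/14.6 = 1.233
ln A = ln(1.233) / 0.27 = 0.2094 / 0.27 = 0.7754
A = e^0.7754 ≈ 2.171 km²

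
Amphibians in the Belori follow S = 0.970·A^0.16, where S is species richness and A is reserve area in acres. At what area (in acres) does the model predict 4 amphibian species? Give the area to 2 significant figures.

4 = 0.97 × A^0.16  ⇒  A^0.16 = 4/0.97 = 4.124
ln A = ln(4.124) / 0.16 = 1.4168 / 0.16 = 8.8547
A = e^8.8547 ≈ 7007 acres

7000 acres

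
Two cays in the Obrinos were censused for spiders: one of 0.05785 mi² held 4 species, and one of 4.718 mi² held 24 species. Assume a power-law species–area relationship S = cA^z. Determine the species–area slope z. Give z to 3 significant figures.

Taking logs: ln S = ln c + z ln A, so z = (ln S₂ − ln S₁)/(ln A₂ − ln A₁).
z = ln(24/4) / ln(4.718/0.05785) = ln(6) / ln(81.56) = 1.7918 / 4.4013 = 0.4071

0.407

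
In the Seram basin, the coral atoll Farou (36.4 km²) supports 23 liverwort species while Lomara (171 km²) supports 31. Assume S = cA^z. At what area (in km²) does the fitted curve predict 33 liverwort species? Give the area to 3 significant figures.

z = ln(31/23) / ln(171/36.4) = 0.2985 / 1.5471 = 0.1929
c = 23 / 36.4^0.1929 = 23 / 2.001 = 11.5
A = (33/11.5)^(1/0.1929) ⇒ ln A = ln(2.871)/0.1929 = 5.4657
A = e^5.4657 ≈ 236.4 km²

236 km²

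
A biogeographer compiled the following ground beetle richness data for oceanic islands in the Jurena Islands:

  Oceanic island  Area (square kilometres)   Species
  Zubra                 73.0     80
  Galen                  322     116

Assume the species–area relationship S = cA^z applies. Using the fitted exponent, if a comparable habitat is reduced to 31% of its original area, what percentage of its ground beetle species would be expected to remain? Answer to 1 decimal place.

74.6%

z = ln(116/80) / ln(322/73) = 0.3716 / 1.4841 = 0.2504
S_new/S_old = (A_new/A_old)^z = 0.31^0.2504 = exp(0.2504 × -1.1712) = 0.7459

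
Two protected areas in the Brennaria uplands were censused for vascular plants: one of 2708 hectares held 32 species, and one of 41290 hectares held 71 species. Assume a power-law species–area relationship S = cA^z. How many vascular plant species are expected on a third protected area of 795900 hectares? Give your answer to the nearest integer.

169

z = ln(71/32) / ln(41290/2708) = 0.7969 / 2.7244 = 0.2925
c = 32 / 2708^0.2925 = 32 / 10.1 = 3.17
S₃ = 3.17 × 795900^0.2925 = 3.17 × 53.23 ≈ 168.7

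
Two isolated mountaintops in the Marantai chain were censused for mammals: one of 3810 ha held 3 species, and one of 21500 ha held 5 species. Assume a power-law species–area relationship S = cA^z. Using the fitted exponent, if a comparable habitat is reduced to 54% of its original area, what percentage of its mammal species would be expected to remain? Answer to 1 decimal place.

z = ln(5/3) / ln(21500/3810) = 0.5108 / 1.7304 = 0.2952
S_new/S_old = (A_new/A_old)^z = 0.54^0.2952 = exp(0.2952 × -0.6162) = 0.8337

83.4%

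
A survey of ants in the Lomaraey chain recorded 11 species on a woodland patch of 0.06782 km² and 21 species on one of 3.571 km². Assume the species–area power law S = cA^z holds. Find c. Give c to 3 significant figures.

z = ln(S₂/S₁) / ln(A₂/A₁) = ln(21/11) / ln(3.571/0.06782) = 0.6466 / 3.9637 = 0.1631
c = S₁ / A₁^z = 11 / 0.06782^0.1631 = 11 / 0.6447 = 17.06

17.1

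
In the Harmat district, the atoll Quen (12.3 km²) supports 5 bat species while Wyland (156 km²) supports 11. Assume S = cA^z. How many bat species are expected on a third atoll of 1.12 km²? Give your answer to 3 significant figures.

z = ln(11/5) / ln(156/12.3) = 0.7885 / 2.5403 = 0.3104
c = 5 / 12.3^0.3104 = 5 / 2.179 = 2.294
S₃ = 2.294 × 1.12^0.3104 = 2.294 × 1.036 ≈ 2.377

2.38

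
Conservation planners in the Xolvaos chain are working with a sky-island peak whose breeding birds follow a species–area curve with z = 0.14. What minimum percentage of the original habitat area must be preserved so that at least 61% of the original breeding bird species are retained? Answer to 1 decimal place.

Need (A_new/A_old)^0.14 = 0.61, so A_new/A_old = 0.61^(1/0.14) = 0.61^7.143
ln(A_new/A_old) = ln 0.61 / 0.14 = -0.4943 / 0.14 = -3.5307
A_new/A_old = e^-3.5307 ≈ 0.02928

2.9%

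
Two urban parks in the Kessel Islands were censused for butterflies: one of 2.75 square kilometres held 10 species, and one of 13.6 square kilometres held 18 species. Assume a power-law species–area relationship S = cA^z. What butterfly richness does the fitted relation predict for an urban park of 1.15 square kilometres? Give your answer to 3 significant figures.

7.26

z = ln(18/10) / ln(13.6/2.75) = 0.5878 / 1.5985 = 0.3677
c = 10 / 2.75^0.3677 = 10 / 1.451 = 6.894
S₃ = 6.894 × 1.15^0.3677 = 6.894 × 1.053 ≈ 7.257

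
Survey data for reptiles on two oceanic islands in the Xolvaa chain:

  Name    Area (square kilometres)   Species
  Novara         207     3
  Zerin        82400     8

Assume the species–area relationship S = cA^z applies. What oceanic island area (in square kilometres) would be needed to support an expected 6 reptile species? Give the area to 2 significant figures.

z = ln(8/3) / ln(82400/207) = 0.9808 / 5.9866 = 0.1638
c = 3 / 207^0.1638 = 3 / 2.396 = 1.252
A = (6/1.252)^(1/0.1638) ⇒ ln A = ln(4.791)/0.1638 = 9.5634
A = e^9.5634 ≈ 14235 square kilometres

14000 square kilometres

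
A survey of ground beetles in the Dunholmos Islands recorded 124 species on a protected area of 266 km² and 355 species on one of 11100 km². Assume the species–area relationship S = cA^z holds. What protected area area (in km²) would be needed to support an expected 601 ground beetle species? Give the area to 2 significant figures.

72000 km²

z = ln(355/124) / ln(11100/266) = 1.0518 / 3.7312 = 0.2819
c = 124 / 266^0.2819 = 124 / 4.826 = 25.69
A = (601/25.69)^(1/0.2819) ⇒ ln A = ln(23.39)/0.2819 = 11.1823
A = e^11.1823 ≈ 71846 km²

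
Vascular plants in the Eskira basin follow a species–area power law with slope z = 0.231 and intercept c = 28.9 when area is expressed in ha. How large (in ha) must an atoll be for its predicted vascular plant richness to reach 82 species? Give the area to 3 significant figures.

82 = 28.9 × A^0.231  ⇒  A^0.231 = 82/28.9 = 2.837
ln A = ln(2.837) / 0.231 = 1.0429 / 0.231 = 4.5146
A = e^4.5146 ≈ 91.34 ha

91.3 ha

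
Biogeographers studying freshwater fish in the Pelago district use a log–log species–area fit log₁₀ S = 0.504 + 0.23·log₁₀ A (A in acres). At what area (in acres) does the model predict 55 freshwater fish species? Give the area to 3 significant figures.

55 = 3.192 × A^0.23  ⇒  A^0.23 = 55/3.192 = 17.23
ln A = ln(17.23) / 0.23 = 2.8468 / 0.23 = 12.3775
A = e^12.3775 ≈ 237405 acres

237000 acres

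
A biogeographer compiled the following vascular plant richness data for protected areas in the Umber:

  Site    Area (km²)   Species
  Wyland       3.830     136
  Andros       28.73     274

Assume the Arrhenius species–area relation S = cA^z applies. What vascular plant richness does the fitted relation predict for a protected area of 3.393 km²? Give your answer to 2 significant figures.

z = ln(274/136) / ln(28.73/3.83) = 0.7005 / 2.0151 = 0.3476
c = 136 / 3.83^0.3476 = 136 / 1.595 = 85.27
S₃ = 85.27 × 3.393^0.3476 = 85.27 × 1.529 ≈ 130.4

130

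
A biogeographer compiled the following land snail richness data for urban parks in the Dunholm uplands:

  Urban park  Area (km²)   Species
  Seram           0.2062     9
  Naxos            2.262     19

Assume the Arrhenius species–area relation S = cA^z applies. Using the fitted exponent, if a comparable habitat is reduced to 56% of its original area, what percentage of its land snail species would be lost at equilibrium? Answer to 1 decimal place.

z = ln(19/9) / ln(2.262/0.2062) = 0.7472 / 2.3952 = 0.3120
S_new/S_old = (A_new/A_old)^z = 0.56^0.3120 = exp(0.3120 × -0.5798) = 0.8345
Fraction lost = 1 − 0.8345 = 0.1655

16.5%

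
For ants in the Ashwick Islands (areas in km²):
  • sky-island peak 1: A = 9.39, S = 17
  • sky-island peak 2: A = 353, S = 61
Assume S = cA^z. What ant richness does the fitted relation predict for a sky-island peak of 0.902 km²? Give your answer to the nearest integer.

z = ln(61/17) / ln(353/9.39) = 1.2777 / 3.6268 = 0.3523
c = 17 / 9.39^0.3523 = 17 / 2.201 = 7.723
S₃ = 7.723 × 0.902^0.3523 = 7.723 × 0.9643 ≈ 7.448

7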